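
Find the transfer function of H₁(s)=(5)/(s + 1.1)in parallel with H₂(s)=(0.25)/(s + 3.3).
Parallel: H = H₁ + H₂ = (n₁·d₂ + n₂·d₁)/(d₁·d₂).
n₁·d₂ = 5*s + 16.5. n₂·d₁ = 0.25*s + 0.275. Sum = 5.25*s + 16.775. d₁·d₂ = s^2 + 4.4*s + 3.63.
H(s) = (5.25*s + 16.775)/(s^2 + 4.4*s + 3.63)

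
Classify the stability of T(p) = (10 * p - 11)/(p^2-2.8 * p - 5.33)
Denominator: p^2 - 2.8*p - 5.33 = (p - 4.1)(p + 1.3). Poles: -1.3, 4.1. Unstable (1 pole(s) in RHP)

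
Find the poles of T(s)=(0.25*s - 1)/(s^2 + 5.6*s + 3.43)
Set denominator = 0: s^2 + 5.6*s + 3.43 = (s + 0.7)(s + 4.9) = 0 → Poles: -0.7, -4.9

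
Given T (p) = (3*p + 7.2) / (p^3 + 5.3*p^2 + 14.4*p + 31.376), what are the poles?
Set denominator = 0: p^3 + 5.3*p^2 + 14.4*p + 31.376 = (p + 3.7)(p^2 + 1.6*p + 8.48) = 0 → Poles: -0.8 + 2.8j, -0.8 - 2.8j, -3.7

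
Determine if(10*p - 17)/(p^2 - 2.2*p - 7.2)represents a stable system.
Denominator: p^2 - 2.2*p - 7.2 = (p - 4)(p + 1.8). Poles: -1.8, 4. All Re(p)<0: No (unstable)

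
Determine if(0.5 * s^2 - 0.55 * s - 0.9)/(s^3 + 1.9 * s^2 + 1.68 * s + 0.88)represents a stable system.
Denominator: s^3 + 1.9*s^2 + 1.68*s + 0.88 = (s + 1.1)(s^2 + 0.8*s + 0.8). Poles: -0.4 + 0.8j, -0.4 - 0.8j, -1.1. All Re(p)<0: Yes (stable)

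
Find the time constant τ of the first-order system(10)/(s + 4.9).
First-order system: τ = -1/pole. Pole = -4.9. τ = -1/(-4.9) = 0.2041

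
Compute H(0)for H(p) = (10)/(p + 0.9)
DC gain = H(0) = num(0)/den(0) = 10/0.9 = 11.11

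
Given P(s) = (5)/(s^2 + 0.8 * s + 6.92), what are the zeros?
Numerator is a nonzero constant (5) → Zeros: none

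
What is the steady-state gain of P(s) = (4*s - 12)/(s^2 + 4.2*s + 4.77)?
DC gain = P(0) = num(0)/den(0) = -12/4.77 = -2.516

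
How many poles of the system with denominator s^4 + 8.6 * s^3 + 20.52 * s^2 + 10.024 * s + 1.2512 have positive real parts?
s^4 + 8.6*s^3 + 20.52*s^2 + 10.024*s + 1.2512 = (s + 0.4)(s + 4.6)(s + 3.4)(s + 0.2). Poles: -0.2, -0.4, -3.4, -4.6. RHP poles (Re>0): 0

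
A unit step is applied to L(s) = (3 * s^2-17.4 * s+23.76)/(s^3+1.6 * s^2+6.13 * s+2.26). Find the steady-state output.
FVT: lim_{t→∞} y(t) = lim_{s→0} s*Y(s) where Y(s) = L(s)/s.
= lim_{s→0} L(s) = L(0) = num(0)/den(0) = 23.76/2.26 = 10.51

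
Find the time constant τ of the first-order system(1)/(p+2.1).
First-order system: τ = -1/pole. Pole = -2.1. τ = -1/(-2.1) = 0.4762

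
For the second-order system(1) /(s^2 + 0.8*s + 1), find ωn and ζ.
Standard form: ωn²/(s²+2ζωn·s+ωn²).
const=1=ωn² → ωn=1, s coeff=0.8=2ζωn → ζ=0.4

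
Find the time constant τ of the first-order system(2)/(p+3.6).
First-order system: τ = -1/pole. Pole = -3.6. τ = -1/(-3.6) = 0.2778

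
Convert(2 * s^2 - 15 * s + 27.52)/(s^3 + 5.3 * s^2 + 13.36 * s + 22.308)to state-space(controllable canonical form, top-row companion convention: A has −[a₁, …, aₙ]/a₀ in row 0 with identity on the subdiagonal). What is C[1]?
Reachable canonical form: C = numerator coefficients (right-aligned, zero-padded to length n).
num = 2*s^2 - 15*s + 27.52, C = [[2, -15, 27.52]].
C[1] = -15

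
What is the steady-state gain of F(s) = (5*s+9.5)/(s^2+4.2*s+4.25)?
DC gain = F(0) = num(0)/den(0) = 9.5/4.25 = 2.235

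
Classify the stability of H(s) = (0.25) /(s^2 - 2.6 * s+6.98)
Denominator: s^2 - 2.6*s + 6.98. Poles: 1.3 + 2.3j, 1.3 - 2.3j. Unstable (2 pole(s) in RHP)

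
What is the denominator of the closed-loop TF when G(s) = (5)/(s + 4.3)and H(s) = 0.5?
Characteristic poly = G_den * H_den + G_num * H_num = (s + 4.3) + (2.5) = s + 6.8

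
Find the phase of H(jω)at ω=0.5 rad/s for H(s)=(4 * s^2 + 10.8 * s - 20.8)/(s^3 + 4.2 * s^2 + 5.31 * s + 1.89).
Substitute s = j*0.5: H(j0.5) = -0.654331 + 8.39935j.
∠H(j0.5) = atan2(Im, Re) = atan2(8.39935, -0.654331) = 94.45°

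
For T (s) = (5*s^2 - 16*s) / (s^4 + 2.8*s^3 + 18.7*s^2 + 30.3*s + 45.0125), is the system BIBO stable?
Denominator: s^4 + 2.8*s^3 + 18.7*s^2 + 30.3*s + 45.0125 = (s^2 + 0.8*s + 13.85)(s^2 + 2*s + 3.25). Poles: -0.4 + 3.7j, -0.4 - 3.7j, -1 + 1.5j, -1 - 1.5j. All Re(p)<0: Yes (stable)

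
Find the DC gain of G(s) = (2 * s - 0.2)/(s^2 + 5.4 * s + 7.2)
DC gain = G(0) = num(0)/den(0) = -0.2/7.2 = -0.02778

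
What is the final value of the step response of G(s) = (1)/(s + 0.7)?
FVT: lim_{t→∞} y(t) = lim_{s→0} s*Y(s) where Y(s) = G(s)/s.
= lim_{s→0} G(s) = G(0) = num(0)/den(0) = 1/0.7 = 1.429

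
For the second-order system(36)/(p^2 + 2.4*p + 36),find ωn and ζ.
Standard form: ωn²/(p²+2ζωn·p+ωn²).
const=36=ωn² → ωn=6, p coeff=2.4=2ζωn → ζ=0.2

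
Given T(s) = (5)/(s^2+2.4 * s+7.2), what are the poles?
Set denominator = 0: s^2 + 2.4*s + 7.2 = 0 → Poles: -1.2 + 2.4j, -1.2 - 2.4j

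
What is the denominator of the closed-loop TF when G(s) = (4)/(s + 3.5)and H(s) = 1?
Characteristic poly = G_den * H_den + G_num * H_num = (s + 3.5) + (4) = s + 7.5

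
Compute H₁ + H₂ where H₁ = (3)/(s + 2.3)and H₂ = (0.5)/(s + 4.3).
Parallel: H = H₁ + H₂ = (n₁·d₂ + n₂·d₁)/(d₁·d₂).
n₁·d₂ = 3*s + 12.9. n₂·d₁ = 0.5*s + 1.15. Sum = 3.5*s + 14.05. d₁·d₂ = s^2 + 6.6*s + 9.89.
H(s) = (3.5*s + 14.05)/(s^2 + 6.6*s + 9.89)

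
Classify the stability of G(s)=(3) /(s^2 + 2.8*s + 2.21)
Denominator: s^2 + 2.8*s + 2.21. Poles: -1.4 + 0.5j, -1.4 - 0.5j. Stable (all poles in LHP)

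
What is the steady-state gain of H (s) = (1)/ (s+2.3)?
DC gain = H(0) = num(0)/den(0) = 1/2.3 = 0.4348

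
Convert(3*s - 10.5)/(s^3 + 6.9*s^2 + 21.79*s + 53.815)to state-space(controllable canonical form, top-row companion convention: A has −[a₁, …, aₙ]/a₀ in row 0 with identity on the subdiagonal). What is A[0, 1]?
Reachable canonical form for den = s^3 + 6.9*s^2 + 21.79*s + 53.815: top row of A = -[a₁,a₂,...,aₙ]/a₀, ones on the subdiagonal, zeros elsewhere.
A = [[-6.9, -21.79, -53.815], [1, 0, 0], [0, 1, 0]].
A[0,1] = -21.79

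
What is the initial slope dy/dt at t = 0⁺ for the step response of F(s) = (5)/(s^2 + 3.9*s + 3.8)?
IVT: y'(0⁺) = lim_{s→∞} s²·Y(s) = lim_{s→∞} s·F(s).
deg(num) = 0, deg(den) = 2, relative degree = 2 ≥ 2, so s·F(s) → 0. Initial slope = 0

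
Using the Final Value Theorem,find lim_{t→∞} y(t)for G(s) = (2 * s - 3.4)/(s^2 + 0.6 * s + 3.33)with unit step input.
FVT: lim_{t→∞} y(t) = lim_{s→0} s*Y(s) where Y(s) = G(s)/s.
= lim_{s→0} G(s) = G(0) = num(0)/den(0) = -3.4/3.33 = -1.021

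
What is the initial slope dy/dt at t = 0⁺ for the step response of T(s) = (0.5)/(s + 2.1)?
IVT: y'(0⁺) = lim_{s→∞} s²·Y(s) = lim_{s→∞} s·T(s).
deg(num) = 0, deg(den) = 1, relative degree = 1, so s·T(s) → (leading num)/(leading den) = 0.5/1 = 0.5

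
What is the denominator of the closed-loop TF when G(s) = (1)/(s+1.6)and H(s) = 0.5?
Characteristic poly = G_den * H_den + G_num * H_num = (s + 1.6) + (0.5) = s + 2.1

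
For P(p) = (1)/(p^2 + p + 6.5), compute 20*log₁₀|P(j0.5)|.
Substitute p = j*0.5: P(j0.5) = 0.158983 - 0.0127186j.
|P(j0.5)| = sqrt(Re² + Im²) = 0.1595.
20*log₁₀(0.1595) = -15.95 dB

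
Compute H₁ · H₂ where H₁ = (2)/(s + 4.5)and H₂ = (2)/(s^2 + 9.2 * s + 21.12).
Series: H = H₁ · H₂ = (n₁·n₂)/(d₁·d₂).
Num: n₁·n₂ = 4. Den: d₁·d₂ = s^3 + 13.7*s^2 + 62.52*s + 95.04.
H(s) = (4)/(s^3 + 13.7*s^2 + 62.52*s + 95.04)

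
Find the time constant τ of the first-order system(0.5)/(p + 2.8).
First-order system: τ = -1/pole. Pole = -2.8. τ = -1/(-2.8) = 0.3571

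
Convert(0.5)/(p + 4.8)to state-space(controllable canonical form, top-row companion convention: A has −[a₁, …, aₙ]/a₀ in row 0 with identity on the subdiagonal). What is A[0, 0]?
Reachable canonical form for den = p + 4.8: top row of A = -[a₁,a₂,...,aₙ]/a₀, ones on the subdiagonal, zeros elsewhere.
A = [[-4.8]].
A[0,0] = -4.8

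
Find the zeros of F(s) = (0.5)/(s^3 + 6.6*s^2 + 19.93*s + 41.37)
Numerator is a nonzero constant (0.5) → Zeros: none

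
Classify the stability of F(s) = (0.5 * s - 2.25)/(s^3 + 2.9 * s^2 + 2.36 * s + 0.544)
Denominator: s^3 + 2.9*s^2 + 2.36*s + 0.544 = (s + 0.8)(s + 0.4)(s + 1.7). Poles: -0.4, -0.8, -1.7. Stable (all poles in LHP)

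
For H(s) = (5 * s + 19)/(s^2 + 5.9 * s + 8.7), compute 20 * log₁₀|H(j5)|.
Substitute s = j*5: H(j5) = 0.376604 - 0.852158j.
|H(j5)| = sqrt(Re² + Im²) = 0.9317.
20*log₁₀(0.9317) = -0.61 dB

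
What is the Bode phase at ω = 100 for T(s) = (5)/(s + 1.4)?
Substitute s = j*100: T(j100) = 0.000699863 - 0.0499902j.
∠T(j100) = atan2(Im, Re) = atan2(-0.0499902, 0.000699863) = -89.20°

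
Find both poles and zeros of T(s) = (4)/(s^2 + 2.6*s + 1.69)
Set denominator = 0: s^2 + 2.6*s + 1.69 = (s + 1.3)(s + 1.3) = 0 → Poles: -1.3, -1.3
Numerator is a nonzero constant (4) → Zeros: none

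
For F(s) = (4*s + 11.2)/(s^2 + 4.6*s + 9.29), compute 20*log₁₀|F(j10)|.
Substitute s = j*10: F(j10) = 0.079662 - 0.400568j.
|F(j10)| = sqrt(Re² + Im²) = 0.4084.
20*log₁₀(0.4084) = -7.78 dB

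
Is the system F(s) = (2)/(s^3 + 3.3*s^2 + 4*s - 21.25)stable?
Denominator: s^3 + 3.3*s^2 + 4*s - 21.25 = (s - 1.7)(s^2 + 5*s + 12.5). Poles: -2.5 + 2.5j, -2.5 - 2.5j, 1.7. All Re(p)<0: No (unstable)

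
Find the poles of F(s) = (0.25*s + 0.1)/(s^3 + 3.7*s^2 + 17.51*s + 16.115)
Set denominator = 0: s^3 + 3.7*s^2 + 17.51*s + 16.115 = (s + 1.1)(s^2 + 2.6*s + 14.65) = 0 → Poles: -1.1, -1.3 + 3.6j, -1.3 - 3.6j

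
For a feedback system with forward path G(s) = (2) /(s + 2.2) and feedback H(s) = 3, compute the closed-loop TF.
Closed-loop T = G/(1+GH).
Numerator: G_num * H_den = 2.
Denominator: G_den * H_den + G_num * H_num = (s + 2.2) + (6) = s + 8.2.
T(s) = (2)/(s + 8.2)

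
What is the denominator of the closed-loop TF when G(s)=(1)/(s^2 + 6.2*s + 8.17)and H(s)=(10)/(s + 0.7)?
Characteristic poly = G_den * H_den + G_num * H_num = (s^3 + 6.9*s^2 + 12.51*s + 5.719) + (10) = s^3 + 6.9*s^2 + 12.51*s + 15.719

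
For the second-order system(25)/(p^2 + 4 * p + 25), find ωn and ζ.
Standard form: ωn²/(p²+2ζωn·p+ωn²).
const=25=ωn² → ωn=5, p coeff=4=2ζωn → ζ=0.4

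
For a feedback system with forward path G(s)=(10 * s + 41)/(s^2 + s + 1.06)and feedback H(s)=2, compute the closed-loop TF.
Closed-loop T = G/(1+GH).
Numerator: G_num * H_den = 10*s + 41.
Denominator: G_den * H_den + G_num * H_num = (s^2 + s + 1.06) + (20*s + 82) = s^2 + 21*s + 83.06.
T(s) = (10*s + 41)/(s^2 + 21*s + 83.06)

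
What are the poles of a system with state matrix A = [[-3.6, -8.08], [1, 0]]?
Eigenvalues solve det(λI - A) = 0.
Characteristic polynomial: λ^2 + 3.6*λ + 8.08 = 0.
Roots: -1.8 + 2.2j, -1.8 - 2.2j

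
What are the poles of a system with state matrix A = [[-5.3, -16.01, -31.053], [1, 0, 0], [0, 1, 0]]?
Eigenvalues solve det(λI - A) = 0.
Characteristic polynomial: λ^3 + 5.3*λ^2 + 16.01*λ + 31.053 = 0.
Factor: (λ + 3.3)(λ^2 + 2*λ + 9.41) = 0.
Roots: -1 + 2.9j, -1 - 2.9j, -3.3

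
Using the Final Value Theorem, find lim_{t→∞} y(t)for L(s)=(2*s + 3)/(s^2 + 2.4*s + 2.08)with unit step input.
FVT: lim_{t→∞} y(t) = lim_{s→0} s*Y(s) where Y(s) = L(s)/s.
= lim_{s→0} L(s) = L(0) = num(0)/den(0) = 3/2.08 = 1.442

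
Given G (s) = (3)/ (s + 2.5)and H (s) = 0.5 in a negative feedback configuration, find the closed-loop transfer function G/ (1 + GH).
Closed-loop T = G/(1+GH).
Numerator: G_num * H_den = 3.
Denominator: G_den * H_den + G_num * H_num = (s + 2.5) + (1.5) = s + 4.
T(s) = (3)/(s + 4)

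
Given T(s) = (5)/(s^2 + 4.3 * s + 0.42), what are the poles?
Set denominator = 0: s^2 + 4.3*s + 0.42 = (s + 4.2)(s + 0.1) = 0 → Poles: -0.1, -4.2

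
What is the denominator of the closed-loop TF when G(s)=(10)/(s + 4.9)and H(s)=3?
Characteristic poly = G_den * H_den + G_num * H_num = (s + 4.9) + (30) = s + 34.9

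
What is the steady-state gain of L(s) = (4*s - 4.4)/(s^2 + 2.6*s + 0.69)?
DC gain = L(0) = num(0)/den(0) = -4.4/0.69 = -6.377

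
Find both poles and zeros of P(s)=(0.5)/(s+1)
Set denominator = 0: s + 1 = 0 → Poles: -1
Numerator is a nonzero constant (0.5) → Zeros: none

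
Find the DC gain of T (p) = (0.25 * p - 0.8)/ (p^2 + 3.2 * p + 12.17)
DC gain = T(0) = num(0)/den(0) = -0.8/12.17 = -0.06574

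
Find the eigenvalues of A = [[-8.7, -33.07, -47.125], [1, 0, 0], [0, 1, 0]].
Eigenvalues solve det(λI - A) = 0.
Characteristic polynomial: λ^3 + 8.7*λ^2 + 33.07*λ + 47.125 = 0.
Factor: (λ + 2.9)(λ^2 + 5.8*λ + 16.25) = 0.
Roots: -2.9, -2.9 + 2.8j, -2.9 - 2.8j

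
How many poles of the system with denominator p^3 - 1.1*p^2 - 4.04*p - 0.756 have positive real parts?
p^3 - 1.1*p^2 - 4.04*p - 0.756 = (p - 2.7)(p + 0.2)(p + 1.4). Poles: -0.2, -1.4, 2.7. RHP poles (Re>0): 1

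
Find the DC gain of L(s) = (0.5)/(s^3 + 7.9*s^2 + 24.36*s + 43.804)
DC gain = L(0) = num(0)/den(0) = 0.5/43.804 = 0.01141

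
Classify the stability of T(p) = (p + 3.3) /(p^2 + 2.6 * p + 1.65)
Denominator: p^2 + 2.6*p + 1.65 = (p + 1.1)(p + 1.5). Poles: -1.1, -1.5. Stable (all poles in LHP)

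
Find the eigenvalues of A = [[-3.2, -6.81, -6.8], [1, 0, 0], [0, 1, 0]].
Eigenvalues solve det(λI - A) = 0.
Characteristic polynomial: λ^3 + 3.2*λ^2 + 6.81*λ + 6.8 = 0.
Factor: (λ + 1.6)(λ^2 + 1.6*λ + 4.25) = 0.
Roots: -0.8 + 1.9j, -0.8 - 1.9j, -1.6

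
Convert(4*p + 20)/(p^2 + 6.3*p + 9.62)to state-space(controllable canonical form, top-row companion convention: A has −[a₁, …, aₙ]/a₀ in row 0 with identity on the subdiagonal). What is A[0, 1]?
Reachable canonical form for den = p^2 + 6.3*p + 9.62: top row of A = -[a₁,a₂,...,aₙ]/a₀, ones on the subdiagonal, zeros elsewhere.
A = [[-6.3, -9.62], [1, 0]].
A[0,1] = -9.62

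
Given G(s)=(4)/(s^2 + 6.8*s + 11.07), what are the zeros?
Numerator is a nonzero constant (4) → Zeros: none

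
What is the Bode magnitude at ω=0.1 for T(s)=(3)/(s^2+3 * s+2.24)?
Substitute s = j*0.1: T(j0.1) = 1.32138 - 0.177764j.
|T(j0.1)| = sqrt(Re² + Im²) = 1.333.
20*log₁₀(1.333) = 2.50 dB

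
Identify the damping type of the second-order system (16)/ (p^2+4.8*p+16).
Standard form: ωn²/(p²+2ζωn·p+ωn²) gives ωn=4, ζ=0.6.
Underdamped (ζ = 0.6 < 1)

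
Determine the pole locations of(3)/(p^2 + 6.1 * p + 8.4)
Set denominator = 0: p^2 + 6.1*p + 8.4 = (p + 2.1)(p + 4) = 0 → Poles: -2.1, -4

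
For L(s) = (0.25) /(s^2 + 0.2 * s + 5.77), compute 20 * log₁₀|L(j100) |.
Substitute s = j*100: L(j100) = -2.50143e-05 - 5.00575e-08j.
|L(j100)| = sqrt(Re² + Im²) = 2.501e-05.
20*log₁₀(2.501e-05) = -92.04 dB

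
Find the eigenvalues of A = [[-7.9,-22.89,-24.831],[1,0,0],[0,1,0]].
Eigenvalues solve det(λI - A) = 0.
Characteristic polynomial: λ^3 + 7.9*λ^2 + 22.89*λ + 24.831 = 0.
Factor: (λ + 3.1)(λ^2 + 4.8*λ + 8.01) = 0.
Roots: -2.4 + 1.5j, -2.4 - 1.5j, -3.1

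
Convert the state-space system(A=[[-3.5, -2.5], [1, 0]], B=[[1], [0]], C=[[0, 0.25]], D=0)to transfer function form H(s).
H(s) = C(sI - A)⁻¹B + D.
Characteristic polynomial det(sI - A) = s^2 + 3.5*s + 2.5.
Numerator from C·adj(sI-A)·B + D·det(sI-A) = 0.25.
H(s) = (0.25)/(s^2 + 3.5*s + 2.5)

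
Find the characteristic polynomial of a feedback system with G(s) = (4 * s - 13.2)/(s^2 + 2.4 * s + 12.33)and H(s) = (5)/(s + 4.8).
Characteristic poly = G_den * H_den + G_num * H_num = (s^3 + 7.2*s^2 + 23.85*s + 59.184) + (20*s - 66) = s^3 + 7.2*s^2 + 43.85*s - 6.816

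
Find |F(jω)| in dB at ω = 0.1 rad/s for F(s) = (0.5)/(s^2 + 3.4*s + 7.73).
Substitute s = j*0.1: F(j0.1) = 0.0646415 - 0.0028469j.
|F(j0.1)| = sqrt(Re² + Im²) = 0.0647.
20*log₁₀(0.0647) = -23.78 dB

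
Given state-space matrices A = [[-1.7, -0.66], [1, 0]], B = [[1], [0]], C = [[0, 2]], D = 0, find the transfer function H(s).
H(s) = C(sI - A)⁻¹B + D.
Characteristic polynomial det(sI - A) = s^2 + 1.7*s + 0.66.
Numerator from C·adj(sI-A)·B + D·det(sI-A) = 2.
H(s) = (2)/(s^2 + 1.7*s + 0.66)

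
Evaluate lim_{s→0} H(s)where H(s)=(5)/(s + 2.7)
DC gain = H(0) = num(0)/den(0) = 5/2.7 = 1.852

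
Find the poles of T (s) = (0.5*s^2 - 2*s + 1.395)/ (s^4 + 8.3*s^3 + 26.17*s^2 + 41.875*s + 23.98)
Set denominator = 0: s^4 + 8.3*s^3 + 26.17*s^2 + 41.875*s + 23.98 = (s + 1.1)(s + 4)(s^2 + 3.2*s + 5.45) = 0 → Poles: -1.1, -1.6 + 1.7j, -1.6 - 1.7j, -4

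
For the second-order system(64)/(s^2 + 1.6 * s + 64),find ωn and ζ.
Standard form: ωn²/(s²+2ζωn·s+ωn²).
const=64=ωn² → ωn=8, s coeff=1.6=2ζωn → ζ=0.1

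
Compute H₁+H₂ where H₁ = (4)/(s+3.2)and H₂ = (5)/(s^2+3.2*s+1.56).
Parallel: H = H₁ + H₂ = (n₁·d₂ + n₂·d₁)/(d₁·d₂).
n₁·d₂ = 4*s^2 + 12.8*s + 6.24. n₂·d₁ = 5*s + 16. Sum = 4*s^2 + 17.8*s + 22.24. d₁·d₂ = s^3 + 6.4*s^2 + 11.8*s + 4.992.
H(s) = (4*s^2 + 17.8*s + 22.24)/(s^3 + 6.4*s^2 + 11.8*s + 4.992)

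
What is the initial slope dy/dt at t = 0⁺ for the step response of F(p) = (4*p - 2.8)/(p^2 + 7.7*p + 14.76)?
IVT: y'(0⁺) = lim_{p→∞} p²·Y(p) = lim_{p→∞} p·F(p).
deg(num) = 1, deg(den) = 2, relative degree = 1, so p·F(p) → (leading num)/(leading den) = 4/1 = 4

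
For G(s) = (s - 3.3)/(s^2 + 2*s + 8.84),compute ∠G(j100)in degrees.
Substitute s = j*100: G(j100) = 0.000530433 - 0.00999823j.
∠G(j100) = atan2(Im, Re) = atan2(-0.00999823, 0.000530433) = -86.96°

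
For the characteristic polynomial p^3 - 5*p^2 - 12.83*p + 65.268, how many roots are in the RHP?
p^3 - 5*p^2 - 12.83*p + 65.268 = (p - 3.7)(p - 4.9)(p + 3.6). Poles: -3.6, 3.7, 4.9. RHP poles (Re>0): 2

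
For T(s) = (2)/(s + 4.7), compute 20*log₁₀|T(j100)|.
Substitute s = j*100: T(j100) = 0.000937928 - 0.0199559j.
|T(j100)| = sqrt(Re² + Im²) = 0.01998.
20*log₁₀(0.01998) = -33.99 dB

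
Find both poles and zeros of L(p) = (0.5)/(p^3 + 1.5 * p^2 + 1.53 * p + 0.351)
Set denominator = 0: p^3 + 1.5*p^2 + 1.53*p + 0.351 = (p + 0.3)(p^2 + 1.2*p + 1.17) = 0 → Poles: -0.3, -0.6 + 0.9j, -0.6 - 0.9j
Numerator is a nonzero constant (0.5) → Zeros: none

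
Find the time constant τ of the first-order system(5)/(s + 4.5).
First-order system: τ = -1/pole. Pole = -4.5. τ = -1/(-4.5) = 0.2222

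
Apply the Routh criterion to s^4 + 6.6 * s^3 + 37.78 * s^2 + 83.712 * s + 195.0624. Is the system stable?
Routh array:
s^4: [1, 37.78, 195.0624]; s^3: [6.6, 83.712]; s^2: [25.0964, 195.0624]; s^1: [32.4133]; s^0: [195.0624]
First column: [1, 6.6, 25.0964, 32.4133, 195.0624]. Sign changes = 0.
Yes, stable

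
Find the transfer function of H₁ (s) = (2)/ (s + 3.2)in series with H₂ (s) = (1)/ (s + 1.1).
Series: H = H₁ · H₂ = (n₁·n₂)/(d₁·d₂).
Num: n₁·n₂ = 2. Den: d₁·d₂ = s^2 + 4.3*s + 3.52.
H(s) = (2)/(s^2 + 4.3*s + 3.52)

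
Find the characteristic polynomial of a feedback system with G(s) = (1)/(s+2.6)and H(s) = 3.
Characteristic poly = G_den * H_den + G_num * H_num = (s + 2.6) + (3) = s + 5.6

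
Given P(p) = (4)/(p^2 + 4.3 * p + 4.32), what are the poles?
Set denominator = 0: p^2 + 4.3*p + 4.32 = (p + 1.6)(p + 2.7) = 0 → Poles: -1.6, -2.7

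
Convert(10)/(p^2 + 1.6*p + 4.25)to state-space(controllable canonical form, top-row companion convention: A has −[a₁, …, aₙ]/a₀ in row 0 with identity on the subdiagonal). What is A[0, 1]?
Reachable canonical form for den = p^2 + 1.6*p + 4.25: top row of A = -[a₁,a₂,...,aₙ]/a₀, ones on the subdiagonal, zeros elsewhere.
A = [[-1.6, -4.25], [1, 0]].
A[0,1] = -4.25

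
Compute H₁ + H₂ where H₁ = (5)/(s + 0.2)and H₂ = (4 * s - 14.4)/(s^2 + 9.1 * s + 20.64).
Parallel: H = H₁ + H₂ = (n₁·d₂ + n₂·d₁)/(d₁·d₂).
n₁·d₂ = 5*s^2 + 45.5*s + 103.2. n₂·d₁ = 4*s^2 - 13.6*s - 2.88. Sum = 9*s^2 + 31.9*s + 100.32. d₁·d₂ = s^3 + 9.3*s^2 + 22.46*s + 4.128.
H(s) = (9*s^2 + 31.9*s + 100.32)/(s^3 + 9.3*s^2 + 22.46*s + 4.128)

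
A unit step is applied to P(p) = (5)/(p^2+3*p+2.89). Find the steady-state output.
FVT: lim_{t→∞} y(t) = lim_{p→0} p*Y(p) where Y(p) = P(p)/p.
= lim_{p→0} P(p) = P(0) = num(0)/den(0) = 5/2.89 = 1.73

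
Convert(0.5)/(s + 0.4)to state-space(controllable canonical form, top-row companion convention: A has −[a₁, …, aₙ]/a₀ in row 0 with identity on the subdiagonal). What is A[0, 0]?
Reachable canonical form for den = s + 0.4: top row of A = -[a₁,a₂,...,aₙ]/a₀, ones on the subdiagonal, zeros elsewhere.
A = [[-0.4]].
A[0,0] = -0.4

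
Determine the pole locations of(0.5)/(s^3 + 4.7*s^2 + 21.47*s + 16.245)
Set denominator = 0: s^3 + 4.7*s^2 + 21.47*s + 16.245 = (s + 0.9)(s^2 + 3.8*s + 18.05) = 0 → Poles: -0.9, -1.9 + 3.8j, -1.9 - 3.8j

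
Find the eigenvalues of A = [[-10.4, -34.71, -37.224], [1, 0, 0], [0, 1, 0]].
Eigenvalues solve det(λI - A) = 0.
Characteristic polynomial: λ^3 + 10.4*λ^2 + 34.71*λ + 37.224 = 0.
Factor: (λ + 2.4)(λ + 4.7)(λ + 3.3) = 0.
Roots: -2.4, -3.3, -4.7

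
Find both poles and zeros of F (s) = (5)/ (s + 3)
Set denominator = 0: s + 3 = 0 → Poles: -3
Numerator is a nonzero constant (5) → Zeros: none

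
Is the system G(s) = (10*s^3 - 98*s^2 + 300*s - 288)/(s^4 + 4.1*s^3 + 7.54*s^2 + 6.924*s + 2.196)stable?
Denominator: s^4 + 4.1*s^3 + 7.54*s^2 + 6.924*s + 2.196 = (s + 0.6)(s + 1.5)(s^2 + 2*s + 2.44). Poles: -0.6, -1 + 1.2j, -1 - 1.2j, -1.5. All Re(p)<0: Yes (stable)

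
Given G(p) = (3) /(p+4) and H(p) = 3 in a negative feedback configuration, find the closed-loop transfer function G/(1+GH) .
Closed-loop T = G/(1+GH).
Numerator: G_num * H_den = 3.
Denominator: G_den * H_den + G_num * H_num = (p + 4) + (9) = p + 13.
T(p) = (3)/(p + 13)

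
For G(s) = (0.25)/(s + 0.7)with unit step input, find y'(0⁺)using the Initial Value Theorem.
IVT: y'(0⁺) = lim_{s→∞} s²·Y(s) = lim_{s→∞} s·G(s).
deg(num) = 0, deg(den) = 1, relative degree = 1, so s·G(s) → (leading num)/(leading den) = 0.25/1 = 0.25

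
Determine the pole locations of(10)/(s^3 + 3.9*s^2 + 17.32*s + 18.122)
Set denominator = 0: s^3 + 3.9*s^2 + 17.32*s + 18.122 = (s + 1.3)(s^2 + 2.6*s + 13.94) = 0 → Poles: -1.3, -1.3 + 3.5j, -1.3 - 3.5j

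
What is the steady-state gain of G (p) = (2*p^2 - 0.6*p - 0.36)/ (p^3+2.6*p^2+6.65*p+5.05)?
DC gain = G(0) = num(0)/den(0) = -0.36/5.05 = -0.07129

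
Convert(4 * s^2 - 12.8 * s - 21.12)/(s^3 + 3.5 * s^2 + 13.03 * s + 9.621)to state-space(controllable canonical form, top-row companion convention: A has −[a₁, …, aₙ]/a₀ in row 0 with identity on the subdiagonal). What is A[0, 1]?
Reachable canonical form for den = s^3 + 3.5*s^2 + 13.03*s + 9.621: top row of A = -[a₁,a₂,...,aₙ]/a₀, ones on the subdiagonal, zeros elsewhere.
A = [[-3.5, -13.03, -9.621], [1, 0, 0], [0, 1, 0]].
A[0,1] = -13.03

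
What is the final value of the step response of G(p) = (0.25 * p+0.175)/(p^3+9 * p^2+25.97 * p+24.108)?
FVT: lim_{t→∞} y(t) = lim_{p→0} p*Y(p) where Y(p) = G(p)/p.
= lim_{p→0} G(p) = G(0) = num(0)/den(0) = 0.175/24.108 = 0.007259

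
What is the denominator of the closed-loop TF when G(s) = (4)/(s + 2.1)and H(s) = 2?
Characteristic poly = G_den * H_den + G_num * H_num = (s + 2.1) + (8) = s + 10.1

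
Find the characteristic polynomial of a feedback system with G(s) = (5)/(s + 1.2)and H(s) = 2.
Characteristic poly = G_den * H_den + G_num * H_num = (s + 1.2) + (10) = s + 11.2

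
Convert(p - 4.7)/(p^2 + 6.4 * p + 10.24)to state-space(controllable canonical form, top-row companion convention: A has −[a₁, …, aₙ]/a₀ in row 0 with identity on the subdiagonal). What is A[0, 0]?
Reachable canonical form for den = p^2 + 6.4*p + 10.24: top row of A = -[a₁,a₂,...,aₙ]/a₀, ones on the subdiagonal, zeros elsewhere.
A = [[-6.4, -10.24], [1, 0]].
A[0,0] = -6.4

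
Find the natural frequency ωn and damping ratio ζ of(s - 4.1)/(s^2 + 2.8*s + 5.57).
Underdamped: complex pole -1.4 + 1.9j. ωn = |pole| = 2.36, ζ = -Re(pole)/ωn = 0.5932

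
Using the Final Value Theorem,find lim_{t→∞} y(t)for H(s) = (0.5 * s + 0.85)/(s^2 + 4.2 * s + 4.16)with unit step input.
FVT: lim_{t→∞} y(t) = lim_{s→0} s*Y(s) where Y(s) = H(s)/s.
= lim_{s→0} H(s) = H(0) = num(0)/den(0) = 0.85/4.16 = 0.2043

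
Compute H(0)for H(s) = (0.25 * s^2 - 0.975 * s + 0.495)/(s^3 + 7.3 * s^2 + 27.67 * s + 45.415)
DC gain = H(0) = num(0)/den(0) = 0.495/45.415 = 0.0109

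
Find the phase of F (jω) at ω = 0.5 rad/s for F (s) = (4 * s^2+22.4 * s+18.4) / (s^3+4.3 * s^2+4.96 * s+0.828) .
Substitute s = j*0.5: F(j0.5) = 3.93759 - 7.80152j.
∠F(j0.5) = atan2(Im, Re) = atan2(-7.80152, 3.93759) = -63.22°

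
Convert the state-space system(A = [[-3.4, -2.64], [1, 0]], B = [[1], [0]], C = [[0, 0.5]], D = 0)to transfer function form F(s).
F(s) = C(sI - A)⁻¹B + D.
Characteristic polynomial det(sI - A) = s^2 + 3.4*s + 2.64.
Numerator from C·adj(sI-A)·B + D·det(sI-A) = 0.5.
F(s) = (0.5)/(s^2 + 3.4*s + 2.64)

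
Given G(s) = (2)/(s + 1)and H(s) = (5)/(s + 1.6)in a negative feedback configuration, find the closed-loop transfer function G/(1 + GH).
Closed-loop T = G/(1+GH).
Numerator: G_num * H_den = 2*s + 3.2.
Denominator: G_den * H_den + G_num * H_num = (s^2 + 2.6*s + 1.6) + (10) = s^2 + 2.6*s + 11.6.
T(s) = (2*s + 3.2)/(s^2 + 2.6*s + 11.6)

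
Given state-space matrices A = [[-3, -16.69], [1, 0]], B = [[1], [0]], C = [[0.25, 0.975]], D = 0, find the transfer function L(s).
L(s) = C(sI - A)⁻¹B + D.
Characteristic polynomial det(sI - A) = s^2 + 3*s + 16.69.
Numerator from C·adj(sI-A)·B + D·det(sI-A) = 0.25*s + 0.975.
L(s) = (0.25*s + 0.975)/(s^2 + 3*s + 16.69)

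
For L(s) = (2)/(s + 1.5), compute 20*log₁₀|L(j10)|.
Substitute s = j*10: L(j10) = 0.0293399 - 0.195599j.
|L(j10)| = sqrt(Re² + Im²) = 0.1978.
20*log₁₀(0.1978) = -14.08 dB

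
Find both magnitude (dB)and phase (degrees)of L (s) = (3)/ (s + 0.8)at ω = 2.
Substitute s = j*2: L(j2) = 0.517241 - 1.2931j.
|L| = 20*log₁₀(sqrt(Re²+Im²)) = 2.88 dB.
∠L = atan2(Im, Re) = -68.20°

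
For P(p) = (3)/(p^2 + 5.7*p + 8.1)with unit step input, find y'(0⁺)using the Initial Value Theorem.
IVT: y'(0⁺) = lim_{p→∞} p²·Y(p) = lim_{p→∞} p·P(p).
deg(num) = 0, deg(den) = 2, relative degree = 2 ≥ 2, so p·P(p) → 0. Initial slope = 0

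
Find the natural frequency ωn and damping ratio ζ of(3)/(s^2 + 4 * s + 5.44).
Underdamped: complex pole -2 + 1.2j. ωn = |pole| = 2.332, ζ = -Re(pole)/ωn = 0.8575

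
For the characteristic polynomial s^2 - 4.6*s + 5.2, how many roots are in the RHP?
s^2 - 4.6*s + 5.2 = (s - 2)(s - 2.6). Poles: 2, 2.6. RHP poles (Re>0): 2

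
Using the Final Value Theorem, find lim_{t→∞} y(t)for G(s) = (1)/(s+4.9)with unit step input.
FVT: lim_{t→∞} y(t) = lim_{s→0} s*Y(s) where Y(s) = G(s)/s.
= lim_{s→0} G(s) = G(0) = num(0)/den(0) = 1/4.9 = 0.2041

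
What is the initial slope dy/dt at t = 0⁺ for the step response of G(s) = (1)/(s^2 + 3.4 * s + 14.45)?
IVT: y'(0⁺) = lim_{s→∞} s²·Y(s) = lim_{s→∞} s·G(s).
deg(num) = 0, deg(den) = 2, relative degree = 2 ≥ 2, so s·G(s) → 0. Initial slope = 0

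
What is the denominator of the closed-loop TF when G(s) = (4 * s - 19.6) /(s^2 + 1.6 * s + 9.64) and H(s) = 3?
Characteristic poly = G_den * H_den + G_num * H_num = (s^2 + 1.6*s + 9.64) + (12*s - 58.8) = s^2 + 13.6*s - 49.16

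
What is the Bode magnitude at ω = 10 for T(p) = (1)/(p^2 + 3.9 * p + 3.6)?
Substitute p = j*10: T(j10) = -0.0089144 - 0.00360645j.
|T(j10)| = sqrt(Re² + Im²) = 0.009616.
20*log₁₀(0.009616) = -40.34 dB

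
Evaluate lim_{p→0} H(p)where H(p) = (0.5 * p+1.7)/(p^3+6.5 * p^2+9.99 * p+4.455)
DC gain = H(0) = num(0)/den(0) = 1.7/4.455 = 0.3816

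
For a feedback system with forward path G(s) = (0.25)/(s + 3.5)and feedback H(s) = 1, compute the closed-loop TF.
Closed-loop T = G/(1+GH).
Numerator: G_num * H_den = 0.25.
Denominator: G_den * H_den + G_num * H_num = (s + 3.5) + (0.25) = s + 3.75.
T(s) = (0.25)/(s + 3.75)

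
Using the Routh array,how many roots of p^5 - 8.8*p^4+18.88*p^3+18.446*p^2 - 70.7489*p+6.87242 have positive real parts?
Routh array:
p^5: [1, 18.88, -70.7489]; p^4: [-8.8, 18.446, 6.87242]; p^3: [20.9761, -69.9679]; p^2: [-10.9073, 6.87242]; p^1: [-56.7513]; p^0: [6.87242]
First column: [1, -8.8, 20.9761, -10.9073, -56.7513, 6.87242]. Sign changes = RHP roots = 4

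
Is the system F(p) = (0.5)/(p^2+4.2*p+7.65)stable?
Denominator: p^2 + 4.2*p + 7.65. Poles: -2.1 + 1.8j, -2.1 - 1.8j. All Re(p)<0: Yes (stable)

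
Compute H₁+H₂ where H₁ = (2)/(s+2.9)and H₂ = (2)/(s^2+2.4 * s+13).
Parallel: H = H₁ + H₂ = (n₁·d₂ + n₂·d₁)/(d₁·d₂).
n₁·d₂ = 2*s^2 + 4.8*s + 26. n₂·d₁ = 2*s + 5.8. Sum = 2*s^2 + 6.8*s + 31.8. d₁·d₂ = s^3 + 5.3*s^2 + 19.96*s + 37.7.
H(s) = (2*s^2 + 6.8*s + 31.8)/(s^3 + 5.3*s^2 + 19.96*s + 37.7)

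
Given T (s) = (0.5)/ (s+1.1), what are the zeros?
Numerator is a nonzero constant (0.5) → Zeros: none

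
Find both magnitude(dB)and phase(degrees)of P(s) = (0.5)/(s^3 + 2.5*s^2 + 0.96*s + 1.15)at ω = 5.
Substitute s = j*5: P(j5) = -0.00168434 + 0.00330005j.
|P| = 20*log₁₀(sqrt(Re²+Im²)) = -48.62 dB.
∠P = atan2(Im, Re) = 117.04° (principal value).
Summing the individual angle contributions Σ∠(j5 − zᵢ) − Σ∠(j5 − pₖ) over the 0 zero(s) and 3 pole(s), each followed continuously from ω = 0 (DC phase referenced to (−180°, 180°]), gives -242.96°, i.e. the principal value - 360°. Continuous Bode phase = -242.96°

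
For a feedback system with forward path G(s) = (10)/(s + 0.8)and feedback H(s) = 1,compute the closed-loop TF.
Closed-loop T = G/(1+GH).
Numerator: G_num * H_den = 10.
Denominator: G_den * H_den + G_num * H_num = (s + 0.8) + (10) = s + 10.8.
T(s) = (10)/(s + 10.8)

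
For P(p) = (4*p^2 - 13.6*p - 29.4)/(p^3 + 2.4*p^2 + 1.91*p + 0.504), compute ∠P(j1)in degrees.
Substitute p = j*1: P(j1) = 11.5196 + 12.7019j.
∠P(j1) = atan2(Im, Re) = atan2(12.7019, 11.5196) = 47.79°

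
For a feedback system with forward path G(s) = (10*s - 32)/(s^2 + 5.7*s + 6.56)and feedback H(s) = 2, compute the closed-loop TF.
Closed-loop T = G/(1+GH).
Numerator: G_num * H_den = 10*s - 32.
Denominator: G_den * H_den + G_num * H_num = (s^2 + 5.7*s + 6.56) + (20*s - 64) = s^2 + 25.7*s - 57.44.
T(s) = (10*s - 32)/(s^2 + 25.7*s - 57.44)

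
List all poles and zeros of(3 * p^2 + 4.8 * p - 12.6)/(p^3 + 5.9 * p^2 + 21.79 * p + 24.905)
Set denominator = 0: p^3 + 5.9*p^2 + 21.79*p + 24.905 = (p + 1.7)(p^2 + 4.2*p + 14.65) = 0 → Poles: -1.7, -2.1 + 3.2j, -2.1 - 3.2j
Set numerator = 0: 3*p^2 + 4.8*p - 12.6 = 3*(p - 1.4)(p + 3) = 0 → Zeros: -3, 1.4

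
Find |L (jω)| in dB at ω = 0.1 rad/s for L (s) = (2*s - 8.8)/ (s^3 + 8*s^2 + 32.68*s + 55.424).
Substitute s = j*0.1: L(j0.1) = -0.158241 + 0.0129548j.
|L(j0.1)| = sqrt(Re² + Im²) = 0.1588.
20*log₁₀(0.1588) = -15.98 dB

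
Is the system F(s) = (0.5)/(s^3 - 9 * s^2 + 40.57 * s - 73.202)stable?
Denominator: s^3 - 9*s^2 + 40.57*s - 73.202 = (s - 3.4)(s^2 - 5.6*s + 21.53). Poles: 2.8 + 3.7j, 2.8 - 3.7j, 3.4. All Re(p)<0: No (unstable)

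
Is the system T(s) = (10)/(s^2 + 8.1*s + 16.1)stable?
Denominator: s^2 + 8.1*s + 16.1 = (s + 3.5)(s + 4.6). Poles: -3.5, -4.6. All Re(p)<0: Yes (stable)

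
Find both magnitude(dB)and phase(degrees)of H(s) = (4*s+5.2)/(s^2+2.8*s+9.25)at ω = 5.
Substitute s = j*5: H(j5) = 0.446108 - 0.8733j.
|H| = 20*log₁₀(sqrt(Re²+Im²)) = -0.17 dB.
∠H = atan2(Im, Re) = -62.94°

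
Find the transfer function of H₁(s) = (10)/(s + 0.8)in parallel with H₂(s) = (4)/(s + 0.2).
Parallel: H = H₁ + H₂ = (n₁·d₂ + n₂·d₁)/(d₁·d₂).
n₁·d₂ = 10*s + 2. n₂·d₁ = 4*s + 3.2. Sum = 14*s + 5.2. d₁·d₂ = s^2 + s + 0.16.
H(s) = (14*s + 5.2)/(s^2 + s + 0.16)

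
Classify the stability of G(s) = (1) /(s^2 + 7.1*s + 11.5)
Denominator: s^2 + 7.1*s + 11.5 = (s + 2.5)(s + 4.6). Poles: -2.5, -4.6. Stable (all poles in LHP)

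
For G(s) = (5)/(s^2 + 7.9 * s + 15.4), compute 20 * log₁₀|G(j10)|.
Substitute s = j*10: G(j10) = -0.0315715 - 0.0294817j.
|G(j10)| = sqrt(Re² + Im²) = 0.0432.
20*log₁₀(0.0432) = -27.29 dB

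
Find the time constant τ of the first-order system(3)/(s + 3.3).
First-order system: τ = -1/pole. Pole = -3.3. τ = -1/(-3.3) = 0.303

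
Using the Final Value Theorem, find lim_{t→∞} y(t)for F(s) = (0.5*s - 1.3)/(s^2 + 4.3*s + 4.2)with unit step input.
FVT: lim_{t→∞} y(t) = lim_{s→0} s*Y(s) where Y(s) = F(s)/s.
= lim_{s→0} F(s) = F(0) = num(0)/den(0) = -1.3/4.2 = -0.3095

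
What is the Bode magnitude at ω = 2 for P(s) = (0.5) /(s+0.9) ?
Substitute s = j*2: P(j2) = 0.0935551 - 0.2079j.
|P(j2)| = sqrt(Re² + Im²) = 0.228.
20*log₁₀(0.228) = -12.84 dB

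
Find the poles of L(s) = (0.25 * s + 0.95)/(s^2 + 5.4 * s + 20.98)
Set denominator = 0: s^2 + 5.4*s + 20.98 = 0 → Poles: -2.7 + 3.7j, -2.7 - 3.7j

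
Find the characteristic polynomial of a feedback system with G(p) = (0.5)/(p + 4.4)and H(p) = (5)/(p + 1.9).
Characteristic poly = G_den * H_den + G_num * H_num = (p^2 + 6.3*p + 8.36) + (2.5) = p^2 + 6.3*p + 10.86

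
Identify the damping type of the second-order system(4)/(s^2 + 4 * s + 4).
Standard form: ωn²/(s²+2ζωn·s+ωn²) gives ωn=2, ζ=1.
Critically damped (ζ = 1)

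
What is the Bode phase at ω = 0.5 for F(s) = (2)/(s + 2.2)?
Substitute s = j*0.5: F(j0.5) = 0.86444 - 0.196464j.
∠F(j0.5) = atan2(Im, Re) = atan2(-0.196464, 0.86444) = -12.80°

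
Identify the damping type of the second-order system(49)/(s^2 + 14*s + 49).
Standard form: ωn²/(s²+2ζωn·s+ωn²) gives ωn=7, ζ=1.
Critically damped (ζ = 1)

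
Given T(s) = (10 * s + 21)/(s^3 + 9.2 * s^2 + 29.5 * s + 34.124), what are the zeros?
Set numerator = 0: 10*s + 21 = 0 → Zeros: -2.1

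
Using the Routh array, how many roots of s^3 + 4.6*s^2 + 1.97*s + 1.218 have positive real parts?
Routh array:
s^3: [1, 1.97]; s^2: [4.6, 1.218]; s^1: [1.70522]; s^0: [1.218]
First column: [1, 4.6, 1.70522, 1.218]. Sign changes = RHP roots = 0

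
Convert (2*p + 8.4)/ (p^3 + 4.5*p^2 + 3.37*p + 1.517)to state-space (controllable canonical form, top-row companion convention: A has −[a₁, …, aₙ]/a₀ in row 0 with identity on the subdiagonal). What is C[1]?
Reachable canonical form: C = numerator coefficients (right-aligned, zero-padded to length n).
num = 2*p + 8.4, C = [[0, 2, 8.4]].
C[1] = 2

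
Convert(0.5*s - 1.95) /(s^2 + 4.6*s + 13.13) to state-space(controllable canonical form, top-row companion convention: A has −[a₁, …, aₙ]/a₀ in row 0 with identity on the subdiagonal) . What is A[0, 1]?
Reachable canonical form for den = s^2 + 4.6*s + 13.13: top row of A = -[a₁,a₂,...,aₙ]/a₀, ones on the subdiagonal, zeros elsewhere.
A = [[-4.6, -13.13], [1, 0]].
A[0,1] = -13.13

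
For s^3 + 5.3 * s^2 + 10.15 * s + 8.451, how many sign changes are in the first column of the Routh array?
Routh array:
s^3: [1, 10.15]; s^2: [5.3, 8.451]; s^1: [8.55547]; s^0: [8.451]
First column: [1, 5.3, 8.55547, 8.451]. Sign changes = 0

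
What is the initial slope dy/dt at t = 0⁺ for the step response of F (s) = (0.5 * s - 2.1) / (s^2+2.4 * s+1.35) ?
IVT: y'(0⁺) = lim_{s→∞} s²·Y(s) = lim_{s→∞} s·F(s).
deg(num) = 1, deg(den) = 2, relative degree = 1, so s·F(s) → (leading num)/(leading den) = 0.5/1 = 0.5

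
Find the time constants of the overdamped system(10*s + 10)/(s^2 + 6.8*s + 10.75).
Overdamped: real poles at -4.3, -2.5. τ = -1/pole → τ₁ = 0.2326, τ₂ = 0.4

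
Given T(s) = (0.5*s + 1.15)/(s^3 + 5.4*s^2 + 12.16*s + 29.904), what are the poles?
Set denominator = 0: s^3 + 5.4*s^2 + 12.16*s + 29.904 = (s + 4.2)(s^2 + 1.2*s + 7.12) = 0 → Poles: -0.6 + 2.6j, -0.6 - 2.6j, -4.2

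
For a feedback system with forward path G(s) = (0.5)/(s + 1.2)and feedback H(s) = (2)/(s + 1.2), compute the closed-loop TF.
Closed-loop T = G/(1+GH).
Numerator: G_num * H_den = 0.5*s + 0.6.
Denominator: G_den * H_den + G_num * H_num = (s^2 + 2.4*s + 1.44) + (1) = s^2 + 2.4*s + 2.44.
T(s) = (0.5*s + 0.6)/(s^2 + 2.4*s + 2.44)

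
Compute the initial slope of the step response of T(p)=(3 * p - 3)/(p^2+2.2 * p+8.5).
IVT: y'(0⁺) = lim_{p→∞} p²·Y(p) = lim_{p→∞} p·T(p).
deg(num) = 1, deg(den) = 2, relative degree = 1, so p·T(p) → (leading num)/(leading den) = 3/1 = 3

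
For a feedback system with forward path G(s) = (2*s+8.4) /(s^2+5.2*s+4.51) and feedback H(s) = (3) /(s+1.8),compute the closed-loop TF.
Closed-loop T = G/(1+GH).
Numerator: G_num * H_den = 2*s^2 + 12*s + 15.12.
Denominator: G_den * H_den + G_num * H_num = (s^3 + 7*s^2 + 13.87*s + 8.118) + (6*s + 25.2) = s^3 + 7*s^2 + 19.87*s + 33.318.
T(s) = (2*s^2 + 12*s + 15.12)/(s^3 + 7*s^2 + 19.87*s + 33.318)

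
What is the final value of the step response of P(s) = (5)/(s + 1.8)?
FVT: lim_{t→∞} y(t) = lim_{s→0} s*Y(s) where Y(s) = P(s)/s.
= lim_{s→0} P(s) = P(0) = num(0)/den(0) = 5/1.8 = 2.778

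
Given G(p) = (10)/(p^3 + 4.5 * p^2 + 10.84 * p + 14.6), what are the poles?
Set denominator = 0: p^3 + 4.5*p^2 + 10.84*p + 14.6 = (p + 2.5)(p^2 + 2*p + 5.84) = 0 → Poles: -1 + 2.2j, -1 - 2.2j, -2.5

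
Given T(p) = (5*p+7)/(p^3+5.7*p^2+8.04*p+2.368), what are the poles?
Set denominator = 0: p^3 + 5.7*p^2 + 8.04*p + 2.368 = (p + 1.6)(p + 0.4)(p + 3.7) = 0 → Poles: -0.4, -1.6, -3.7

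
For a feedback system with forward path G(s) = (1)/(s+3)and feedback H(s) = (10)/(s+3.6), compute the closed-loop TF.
Closed-loop T = G/(1+GH).
Numerator: G_num * H_den = s + 3.6.
Denominator: G_den * H_den + G_num * H_num = (s^2 + 6.6*s + 10.8) + (10) = s^2 + 6.6*s + 20.8.
T(s) = (s + 3.6)/(s^2 + 6.6*s + 20.8)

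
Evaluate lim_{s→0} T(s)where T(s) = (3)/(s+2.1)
DC gain = T(0) = num(0)/den(0) = 3/2.1 = 1.429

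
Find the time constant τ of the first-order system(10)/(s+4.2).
First-order system: τ = -1/pole. Pole = -4.2. τ = -1/(-4.2) = 0.2381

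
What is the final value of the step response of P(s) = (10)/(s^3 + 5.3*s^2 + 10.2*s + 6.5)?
FVT: lim_{t→∞} y(t) = lim_{s→0} s*Y(s) where Y(s) = P(s)/s.
= lim_{s→0} P(s) = P(0) = num(0)/den(0) = 10/6.5 = 1.538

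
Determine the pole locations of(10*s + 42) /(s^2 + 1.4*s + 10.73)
Set denominator = 0: s^2 + 1.4*s + 10.73 = 0 → Poles: -0.7 + 3.2j, -0.7 - 3.2j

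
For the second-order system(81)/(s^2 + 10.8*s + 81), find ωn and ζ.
Standard form: ωn²/(s²+2ζωn·s+ωn²).
const=81=ωn² → ωn=9, s coeff=10.8=2ζωn → ζ=0.6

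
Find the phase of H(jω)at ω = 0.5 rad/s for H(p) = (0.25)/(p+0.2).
Substitute p = j*0.5: H(j0.5) = 0.172414 - 0.431034j.
∠H(j0.5) = atan2(Im, Re) = atan2(-0.431034, 0.172414) = -68.20°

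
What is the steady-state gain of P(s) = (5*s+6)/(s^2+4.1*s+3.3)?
DC gain = P(0) = num(0)/den(0) = 6/3.3 = 1.818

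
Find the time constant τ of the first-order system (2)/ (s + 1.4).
First-order system: τ = -1/pole. Pole = -1.4. τ = -1/(-1.4) = 0.7143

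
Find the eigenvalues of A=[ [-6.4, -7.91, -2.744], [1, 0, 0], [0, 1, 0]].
Eigenvalues solve det(λI - A) = 0.
Characteristic polynomial: λ^3 + 6.4*λ^2 + 7.91*λ + 2.744 = 0.
Factor: (λ + 4.9)(λ + 0.7)(λ + 0.8) = 0.
Roots: -0.7, -0.8, -4.9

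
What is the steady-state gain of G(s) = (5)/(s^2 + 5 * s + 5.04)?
DC gain = G(0) = num(0)/den(0) = 5/5.04 = 0.9921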